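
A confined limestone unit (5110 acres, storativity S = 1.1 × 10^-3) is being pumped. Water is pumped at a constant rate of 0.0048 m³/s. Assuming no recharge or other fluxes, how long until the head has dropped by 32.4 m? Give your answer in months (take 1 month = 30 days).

t ≈ 59.2 months

A = 5110 acres = 2.068 × 10^7 m²
ΔV = S × A × Δh = 0.0011 × 2.068 × 10^7 × 32.4 = 7.37 × 10^5 m³
Q = 0.0048 m³/s = 414.7 m³/d
t = ΔV / Q = 7.37 × 10^5 m³ / 414.7 m³/d = 1777 d
t = 1777 d ≈ 59.24 months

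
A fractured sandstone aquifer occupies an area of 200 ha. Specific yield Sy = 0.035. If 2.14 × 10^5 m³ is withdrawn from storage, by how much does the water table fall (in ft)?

Δh ≈ 10 ft

A = 200 ha = 2 × 10^6 m²
Δh = ΔV / (Sy × A) = 2.14 × 10^5 m³ / (0.035 × 2 × 10^6 m²) = 3.057 m
Δh = 3.057 m = 10.03 ft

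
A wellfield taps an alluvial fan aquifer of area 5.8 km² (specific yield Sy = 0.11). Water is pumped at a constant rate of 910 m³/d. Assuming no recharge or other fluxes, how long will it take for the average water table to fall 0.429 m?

t ≈ 301 days

A = 5.8 km² = 5.8 × 10^6 m²
ΔV = Sy × A × Δh = 0.11 × 5.8 × 10^6 × 0.429 = 2.737 × 10^5 m³
t = ΔV / Q = 2.737 × 10^5 m³ / 910 m³/d = 300.8 d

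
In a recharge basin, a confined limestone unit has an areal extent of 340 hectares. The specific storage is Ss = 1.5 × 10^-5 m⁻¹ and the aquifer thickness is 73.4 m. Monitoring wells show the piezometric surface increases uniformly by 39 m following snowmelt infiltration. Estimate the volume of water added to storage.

ΔV ≈ 1.46 × 10^5 m³

S = Ss × b = 1.5 × 10^-5 m⁻¹ × 73.4 m = 1.101 × 10^-3
A = 340 hectares = 3.4 × 10^6 m²
ΔV = S × A × Δh = 0.001101 × 3.4 × 10^6 m² × 39 m = 1.46 × 10^5 m³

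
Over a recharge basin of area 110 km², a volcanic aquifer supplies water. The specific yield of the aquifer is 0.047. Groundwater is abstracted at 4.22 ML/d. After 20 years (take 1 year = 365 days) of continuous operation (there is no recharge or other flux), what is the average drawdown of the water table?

Δh ≈ 5.96 m

A = 110 km² = 1.1 × 10^8 m²
Q = 4.22 ML/d = 4220 m³/d
t = 20 years = 7300 d
ΔV = Q × t = 4220 m³/d × 7300 d = 3.081 × 10^7 m³
Δh = ΔV / (Sy × A) = 3.081 × 10^7 / (0.047 × 1.1 × 10^8) = 5.959 m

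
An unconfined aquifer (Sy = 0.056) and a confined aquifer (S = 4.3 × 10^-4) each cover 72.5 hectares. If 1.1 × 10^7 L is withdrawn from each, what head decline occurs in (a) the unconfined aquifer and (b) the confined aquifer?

A = 72.5 hectares = 7.25 × 10^5 m²
ΔV = 1.1 × 10^7 L = 11000 m³
Unconfined: Δh_u = ΔV/(Sy·A) = 11000/(0.056 × 7.25 × 10^5) = 0.2709 m
Confined: Δh_c = ΔV/(S·A) = 11000/(4.3 × 10^-4 × 7.25 × 10^5) = 35.28 m

Δh_u ≈ 0.271 m; Δh_c ≈ 35.3 m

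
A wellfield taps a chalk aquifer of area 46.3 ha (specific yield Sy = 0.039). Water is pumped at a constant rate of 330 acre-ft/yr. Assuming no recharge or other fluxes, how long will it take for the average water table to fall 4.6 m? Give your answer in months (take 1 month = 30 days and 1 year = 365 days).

A = 46.3 ha = 4.63 × 10^5 m²
ΔV = Sy × A × Δh = 0.039 × 4.63 × 10^5 × 4.6 = 83060 m³
Q = 330 acre-ft/yr = 1115 m³/d
t = ΔV / Q = 83060 m³ / 1115 m³/d = 74.48 d
t = 74.48 d ≈ 2.483 months

t ≈ 2.48 months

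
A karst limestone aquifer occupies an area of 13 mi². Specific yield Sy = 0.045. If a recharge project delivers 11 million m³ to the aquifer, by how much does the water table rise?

Δh ≈ 7.26 m

A = 13 mi² = 3.367 × 10^7 m²
ΔV = 11 million m³ = 1.1 × 10^7 m³
Δh = ΔV / (Sy × A) = 1.1 × 10^7 m³ / (0.045 × 3.367 × 10^7 m²) = 7.26 m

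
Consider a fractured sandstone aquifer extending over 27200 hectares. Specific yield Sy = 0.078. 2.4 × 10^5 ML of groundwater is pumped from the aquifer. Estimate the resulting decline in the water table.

Δh ≈ 11.3 m

A = 27200 hectares = 2.72 × 10^8 m²
ΔV = 2.4 × 10^5 ML = 2.4 × 10^8 m³
Δh = ΔV / (Sy × A) = 2.4 × 10^8 m³ / (0.078 × 2.72 × 10^8 m²) = 11.31 m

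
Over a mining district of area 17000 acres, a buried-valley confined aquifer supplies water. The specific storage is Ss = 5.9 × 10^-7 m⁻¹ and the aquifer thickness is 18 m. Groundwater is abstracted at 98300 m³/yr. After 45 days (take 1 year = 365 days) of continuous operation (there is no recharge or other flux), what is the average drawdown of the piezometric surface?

Δh ≈ 16.6 m

S = Ss × b = 5.9 × 10^-7 m⁻¹ × 18 m = 1.062 × 10^-5
A = 17000 acres = 6.88 × 10^7 m²
Q = 98300 m³/yr = 269.3 m³/d
ΔV = Q × t = 269.3 m³/d × 45 d = 12120 m³
Δh = ΔV / (S × A) = 12120 / (1.062 × 10^-5 × 6.88 × 10^7) = 16.59 m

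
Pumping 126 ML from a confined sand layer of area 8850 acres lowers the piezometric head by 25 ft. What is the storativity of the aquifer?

A = 8850 acres = 3.581 × 10^7 m²
Δh = 25 ft = 7.62 m
ΔV = 126 ML = 1.26 × 10^5 m³
S = ΔV / (A × Δh) = 1.26 × 10^5 m³ / (3.581 × 10^7 m² × 7.62 m) = 4.617 × 10^-4

S ≈ 4.6 × 10^-4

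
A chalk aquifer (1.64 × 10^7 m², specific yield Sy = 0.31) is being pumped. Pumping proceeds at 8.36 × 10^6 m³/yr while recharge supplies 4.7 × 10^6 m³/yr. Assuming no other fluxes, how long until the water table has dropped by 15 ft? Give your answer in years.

t ≈ 6.35 years

Δh = 15 ft = 4.572 m
ΔV = Sy × A × Δh = 0.31 × 1.64 × 10^7 × 4.572 = 2.324 × 10^7 m³
Net withdrawal = 8.36 × 10^6 − 4.7 × 10^6 = 3.66 × 10^6 m³/yr = 10030 m³/d
t = ΔV / Q = 2.324 × 10^7 m³ / 10030 m³/d = 2318 d
t = 2318 d ≈ 6.351 years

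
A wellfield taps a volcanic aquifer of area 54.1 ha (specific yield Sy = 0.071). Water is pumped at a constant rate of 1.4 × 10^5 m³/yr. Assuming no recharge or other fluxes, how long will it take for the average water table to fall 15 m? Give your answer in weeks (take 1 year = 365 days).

A = 54.1 ha = 5.41 × 10^5 m²
ΔV = Sy × A × Δh = 0.071 × 5.41 × 10^5 × 15 = 5.762 × 10^5 m³
Q = 1.4 × 10^5 m³/yr = 383.6 m³/d
t = ΔV / Q = 5.762 × 10^5 m³ / 383.6 m³/d = 1502 d
t = 1502 d ≈ 214.6 weeks

t ≈ 215 weeks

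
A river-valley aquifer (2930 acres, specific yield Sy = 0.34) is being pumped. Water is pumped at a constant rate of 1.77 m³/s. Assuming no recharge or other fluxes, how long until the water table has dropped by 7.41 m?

A = 2930 acres = 1.186 × 10^7 m²
ΔV = Sy × A × Δh = 0.34 × 1.186 × 10^7 × 7.41 = 2.987 × 10^7 m³
Q = 1.77 m³/s = 1.529 × 10^5 m³/d
t = ΔV / Q = 2.987 × 10^7 m³ / 1.529 × 10^5 m³/d = 195.3 d

t ≈ 195 days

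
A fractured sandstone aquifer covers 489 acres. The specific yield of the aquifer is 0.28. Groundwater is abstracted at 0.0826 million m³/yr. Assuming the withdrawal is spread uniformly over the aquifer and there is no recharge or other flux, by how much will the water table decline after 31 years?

Δh ≈ 4.62 m

A = 489 acres = 1.979 × 10^6 m²
Q = 0.0826 million m³/yr = 226.3 m³/d
t = 31 years = 11320 d
ΔV = Q × t = 226.3 m³/d × 11320 d = 2.561 × 10^6 m³
Δh = ΔV / (Sy × A) = 2.561 × 10^6 / (0.28 × 1.979 × 10^6) = 4.621 m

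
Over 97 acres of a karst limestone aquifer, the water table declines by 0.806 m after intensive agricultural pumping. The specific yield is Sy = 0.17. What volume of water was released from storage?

ΔV ≈ 53800 m³

A = 97 acres = 3.925 × 10^5 m²
ΔV = Sy × A × Δh = 0.17 × 3.925 × 10^5 m² × 0.806 m = 53790 m³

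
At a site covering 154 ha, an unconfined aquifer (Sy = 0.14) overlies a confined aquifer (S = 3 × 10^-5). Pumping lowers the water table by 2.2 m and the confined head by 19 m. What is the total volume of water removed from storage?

ΔV ≈ 4.75 × 10^5 m³

A = 154 ha = 1.54 × 10^6 m²
Unconfined: ΔV_u = Sy × A × Δh_u = 0.14 × 1.54 × 10^6 × 2.2 = 4.743 × 10^5 m³
Confined: ΔV_c = S × A × Δh_c = 3 × 10^-5 × 1.54 × 10^6 × 19 = 877.8 m³
Total ΔV = 4.743 × 10^5 + 877.8 = 4.752 × 10^5 m³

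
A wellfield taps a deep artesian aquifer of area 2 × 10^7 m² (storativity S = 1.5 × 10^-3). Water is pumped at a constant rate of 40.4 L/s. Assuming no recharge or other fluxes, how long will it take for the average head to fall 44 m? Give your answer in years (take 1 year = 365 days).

t ≈ 1.04 years

ΔV = S × A × Δh = 0.0015 × 2 × 10^7 × 44 = 1.32 × 10^6 m³
Q = 40.4 L/s = 3491 m³/d
t = ΔV / Q = 1.32 × 10^6 m³ / 3491 m³/d = 378.2 d
t = 378.2 d ≈ 1.036 years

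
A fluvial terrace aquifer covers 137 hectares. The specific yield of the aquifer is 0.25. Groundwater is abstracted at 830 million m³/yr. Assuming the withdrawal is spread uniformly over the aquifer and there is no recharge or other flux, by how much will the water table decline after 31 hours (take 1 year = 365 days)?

A = 137 hectares = 1.37 × 10^6 m²
Q = 830 million m³/yr = 2.274 × 10^6 m³/d
t = 31 hours = 1.292 d
ΔV = Q × t = 2.274 × 10^6 m³/d × 1.292 d = 2.937 × 10^6 m³
Δh = ΔV / (Sy × A) = 2.937 × 10^6 / (0.25 × 1.37 × 10^6) = 8.576 m

Δh ≈ 8.58 m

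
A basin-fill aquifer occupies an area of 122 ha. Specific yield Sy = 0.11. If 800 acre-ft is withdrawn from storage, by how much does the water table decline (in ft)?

A = 122 ha = 1.22 × 10^6 m²
ΔV = 800 acre-ft = 9.868 × 10^5 m³
Δh = ΔV / (Sy × A) = 9.868 × 10^5 m³ / (0.11 × 1.22 × 10^6 m²) = 7.353 m
Δh = 7.353 m = 24.12 ft

Δh ≈ 24.1 ft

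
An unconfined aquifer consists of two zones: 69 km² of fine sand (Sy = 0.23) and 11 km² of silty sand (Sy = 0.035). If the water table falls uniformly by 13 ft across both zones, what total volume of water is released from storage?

ΔV ≈ 6.44 × 10^7 m³

A₁ = 69 km² = 6.9 × 10^7 m²; A₂ = 11 km² = 1.1 × 10^7 m²
Δh = 13 ft = 3.962 m
ΔV₁ = 0.23 × 6.9 × 10^7 × 3.962 = 6.288 × 10^7 m³
ΔV₂ = 0.035 × 1.1 × 10^7 × 3.962 = 1.526 × 10^6 m³
ΔV = ΔV₁ + ΔV₂ = 6.441 × 10^7 m³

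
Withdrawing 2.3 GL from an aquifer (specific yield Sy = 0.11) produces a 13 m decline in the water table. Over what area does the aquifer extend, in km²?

ΔV = 2.3 GL = 2.3 × 10^6 m³
A = ΔV / (Sy × Δh) = 2.3 × 10^6 / (0.11 × 13) = 1.608 × 10^6 m²
A = 1.608 × 10^6 m² = 1.608 km²

A ≈ 1.61 km²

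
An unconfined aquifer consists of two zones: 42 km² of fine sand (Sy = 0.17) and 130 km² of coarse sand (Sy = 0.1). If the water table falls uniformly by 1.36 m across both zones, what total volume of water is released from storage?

ΔV ≈ 2.74 × 10^7 m³

A₁ = 42 km² = 4.2 × 10^7 m²; A₂ = 130 km² = 1.3 × 10^8 m²
ΔV₁ = 0.17 × 4.2 × 10^7 × 1.36 = 9.71 × 10^6 m³
ΔV₂ = 0.1 × 1.3 × 10^8 × 1.36 = 1.768 × 10^7 m³
ΔV = ΔV₁ + ΔV₂ = 2.739 × 10^7 m³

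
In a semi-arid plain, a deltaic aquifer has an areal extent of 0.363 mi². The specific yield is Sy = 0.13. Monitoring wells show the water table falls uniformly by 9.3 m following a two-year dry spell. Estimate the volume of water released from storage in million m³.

ΔV ≈ 1.14 million m³

A = 0.363 mi² = 9.402 × 10^5 m²
ΔV = Sy × A × Δh = 0.13 × 9.402 × 10^5 m² × 9.3 m = 1.137 × 10^6 m³
ΔV = 1.137 × 10^6 m³ = 1.137 million m³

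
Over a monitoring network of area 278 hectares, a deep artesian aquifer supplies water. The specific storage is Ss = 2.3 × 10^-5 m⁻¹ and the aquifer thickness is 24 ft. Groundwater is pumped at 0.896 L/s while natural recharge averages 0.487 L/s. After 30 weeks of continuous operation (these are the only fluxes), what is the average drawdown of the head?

b = 24 ft = 7.315 m
S = Ss × b = 2.3 × 10^-5 m⁻¹ × 7.315 m = 1.682 × 10^-4
A = 278 hectares = 2.78 × 10^6 m²
Net abstraction = 0.896 − 0.487 = 0.409 L/s
Q_net = 0.409 L/s = 35.34 m³/d
t = 30 weeks = 210 d
ΔV = Q × t = 35.34 m³/d × 210 d = 7421 m³
Δh = ΔV / (S × A) = 7421 / (1.682 × 10^-4 × 2.78 × 10^6) = 15.87 m

Δh ≈ 15.9 m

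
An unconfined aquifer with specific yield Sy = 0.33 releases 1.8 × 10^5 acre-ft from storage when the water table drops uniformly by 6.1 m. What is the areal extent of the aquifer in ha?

ΔV = 1.8 × 10^5 acre-ft = 2.22 × 10^8 m³
A = ΔV / (Sy × Δh) = 2.22 × 10^8 / (0.33 × 6.1) = 1.103 × 10^8 m²
A = 1.103 × 10^8 m² = 11030 ha

A ≈ 11000 ha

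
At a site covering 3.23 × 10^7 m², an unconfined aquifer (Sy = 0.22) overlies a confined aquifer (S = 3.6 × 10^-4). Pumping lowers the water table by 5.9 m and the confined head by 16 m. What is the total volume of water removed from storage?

Unconfined: ΔV_u = Sy × A × Δh_u = 0.22 × 3.23 × 10^7 × 5.9 = 4.193 × 10^7 m³
Confined: ΔV_c = S × A × Δh_c = 3.6 × 10^-4 × 3.23 × 10^7 × 16 = 1.86 × 10^5 m³
Total ΔV = 4.193 × 10^7 + 1.86 × 10^5 = 4.211 × 10^7 m³

ΔV ≈ 4.21 × 10^7 m³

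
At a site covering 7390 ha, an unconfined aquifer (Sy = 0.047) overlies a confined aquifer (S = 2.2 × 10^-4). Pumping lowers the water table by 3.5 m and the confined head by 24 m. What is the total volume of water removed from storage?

A = 7390 ha = 7.39 × 10^7 m²
Unconfined: ΔV_u = Sy × A × Δh_u = 0.047 × 7.39 × 10^7 × 3.5 = 1.216 × 10^7 m³
Confined: ΔV_c = S × A × Δh_c = 2.2 × 10^-4 × 7.39 × 10^7 × 24 = 3.902 × 10^5 m³
Total ΔV = 1.216 × 10^7 + 3.902 × 10^5 = 1.255 × 10^7 m³

ΔV ≈ 1.25 × 10^7 m³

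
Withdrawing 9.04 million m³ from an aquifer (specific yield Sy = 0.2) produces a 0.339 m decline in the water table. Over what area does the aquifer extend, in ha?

ΔV = 9.04 million m³ = 9.04 × 10^6 m³
A = ΔV / (Sy × Δh) = 9.04 × 10^6 / (0.2 × 0.339) = 1.333 × 10^8 m²
A = 1.333 × 10^8 m² = 13330 ha

A ≈ 13300 ha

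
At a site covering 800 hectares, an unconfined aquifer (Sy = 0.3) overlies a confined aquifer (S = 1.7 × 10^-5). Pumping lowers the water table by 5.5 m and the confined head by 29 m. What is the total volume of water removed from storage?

A = 800 hectares = 8 × 10^6 m²
Unconfined: ΔV_u = Sy × A × Δh_u = 0.3 × 8 × 10^6 × 5.5 = 1.32 × 10^7 m³
Confined: ΔV_c = S × A × Δh_c = 1.7 × 10^-5 × 8 × 10^6 × 29 = 3944 m³
Total ΔV = 1.32 × 10^7 + 3944 = 1.32 × 10^7 m³

ΔV ≈ 1.32 × 10^7 m³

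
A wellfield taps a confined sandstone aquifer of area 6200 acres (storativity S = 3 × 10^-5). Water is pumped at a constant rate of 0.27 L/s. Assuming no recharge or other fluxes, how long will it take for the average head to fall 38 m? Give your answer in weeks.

t ≈ 175 weeks

A = 6200 acres = 2.509 × 10^7 m²
ΔV = S × A × Δh = 3 × 10^-5 × 2.509 × 10^7 × 38 = 28600 m³
Q = 0.27 L/s = 23.33 m³/d
t = ΔV / Q = 28600 m³ / 23.33 m³/d = 1226 d
t = 1226 d ≈ 175.2 weeks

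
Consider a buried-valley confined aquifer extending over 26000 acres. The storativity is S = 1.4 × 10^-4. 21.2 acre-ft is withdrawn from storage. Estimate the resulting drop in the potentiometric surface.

Δh ≈ 1.78 m

A = 26000 acres = 1.052 × 10^8 m²
ΔV = 21.2 acre-ft = 26150 m³
Δh = ΔV / (S × A) = 26150 m³ / (1.4 × 10^-4 × 1.052 × 10^8 m²) = 1.775 m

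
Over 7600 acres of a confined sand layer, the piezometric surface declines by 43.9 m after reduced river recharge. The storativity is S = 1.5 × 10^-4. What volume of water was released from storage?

A = 7600 acres = 3.076 × 10^7 m²
ΔV = S × A × Δh = 1.5 × 10^-4 × 3.076 × 10^7 m² × 43.9 m = 2.025 × 10^5 m³

ΔV ≈ 2.03 × 10^5 m³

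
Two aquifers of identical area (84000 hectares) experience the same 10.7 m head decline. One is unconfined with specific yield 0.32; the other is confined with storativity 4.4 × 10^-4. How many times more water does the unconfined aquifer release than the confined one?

ΔV_u / ΔV_c ≈ 727

A = 84000 hectares = 8.4 × 10^8 m²
Unconfined: ΔV_u = Sy × A × Δh = 0.32 × 8.4 × 10^8 × 10.7 = 2.876 × 10^9 m³
Confined: ΔV_c = S × A × Δh = 4.4 × 10^-4 × 8.4 × 10^8 × 10.7 = 3.955 × 10^6 m³
Ratio = ΔV_u / ΔV_c = Sy / S = 0.32 / 4.4 × 10^-4 = 727.3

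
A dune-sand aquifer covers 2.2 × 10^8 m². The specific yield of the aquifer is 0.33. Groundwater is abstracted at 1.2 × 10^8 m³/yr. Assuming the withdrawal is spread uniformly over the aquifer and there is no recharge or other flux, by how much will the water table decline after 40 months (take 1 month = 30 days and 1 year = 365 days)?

Δh ≈ 5.43 m

Q = 1.2 × 10^8 m³/yr = 3.288 × 10^5 m³/d
t = 40 months = 1200 d
ΔV = Q × t = 3.288 × 10^5 m³/d × 1200 d = 3.945 × 10^8 m³
Δh = ΔV / (Sy × A) = 3.945 × 10^8 / (0.33 × 2.2 × 10^8) = 5.434 m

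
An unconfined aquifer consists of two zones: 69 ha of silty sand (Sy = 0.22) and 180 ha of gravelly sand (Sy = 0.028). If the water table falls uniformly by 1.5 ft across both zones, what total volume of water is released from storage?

A₁ = 69 ha = 6.9 × 10^5 m²; A₂ = 180 ha = 1.8 × 10^6 m²
Δh = 1.5 ft = 0.4572 m
ΔV₁ = 0.22 × 6.9 × 10^5 × 0.4572 = 69400 m³
ΔV₂ = 0.028 × 1.8 × 10^6 × 0.4572 = 23040 m³
ΔV = ΔV₁ + ΔV₂ = 92450 m³

ΔV ≈ 92400 m³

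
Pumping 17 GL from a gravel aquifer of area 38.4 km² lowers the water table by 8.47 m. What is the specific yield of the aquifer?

Sy ≈ 0.052

A = 38.4 km² = 3.84 × 10^7 m²
ΔV = 17 GL = 1.7 × 10^7 m³
Sy = ΔV / (A × Δh) = 1.7 × 10^7 m³ / (3.84 × 10^7 m² × 8.47 m) = 0.05227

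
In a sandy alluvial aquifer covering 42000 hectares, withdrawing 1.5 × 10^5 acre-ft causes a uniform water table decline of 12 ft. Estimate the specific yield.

A = 42000 hectares = 4.2 × 10^8 m²
Δh = 12 ft = 3.658 m
ΔV = 1.5 × 10^5 acre-ft = 1.85 × 10^8 m³
Sy = ΔV / (A × Δh) = 1.85 × 10^8 m³ / (4.2 × 10^8 m² × 3.658 m) = 0.1204

Sy ≈ 0.12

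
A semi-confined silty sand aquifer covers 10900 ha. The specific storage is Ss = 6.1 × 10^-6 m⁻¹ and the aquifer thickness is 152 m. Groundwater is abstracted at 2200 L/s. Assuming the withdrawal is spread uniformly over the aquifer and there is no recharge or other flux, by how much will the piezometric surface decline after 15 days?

S = Ss × b = 6.1 × 10^-6 m⁻¹ × 152 m = 9.272 × 10^-4
A = 10900 ha = 1.09 × 10^8 m²
Q = 2200 L/s = 1.901 × 10^5 m³/d
ΔV = Q × t = 1.901 × 10^5 m³/d × 15 d = 2.851 × 10^6 m³
Δh = ΔV / (S × A) = 2.851 × 10^6 / (9.272 × 10^-4 × 1.09 × 10^8) = 28.21 m

Δh ≈ 28.2 m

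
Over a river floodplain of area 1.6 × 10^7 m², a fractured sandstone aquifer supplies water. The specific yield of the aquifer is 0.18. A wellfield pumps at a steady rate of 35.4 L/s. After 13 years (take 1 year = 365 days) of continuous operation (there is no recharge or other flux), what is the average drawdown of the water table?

Δh ≈ 5.04 m

Q = 35.4 L/s = 3059 m³/d
t = 13 years = 4745 d
ΔV = Q × t = 3059 m³/d × 4745 d = 1.451 × 10^7 m³
Δh = ΔV / (Sy × A) = 1.451 × 10^7 / (0.18 × 1.6 × 10^7) = 5.039 m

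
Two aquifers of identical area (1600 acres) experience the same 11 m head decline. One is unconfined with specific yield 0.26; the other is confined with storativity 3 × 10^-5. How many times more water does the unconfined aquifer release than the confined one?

ΔV_u / ΔV_c ≈ 8670

A = 1600 acres = 6.475 × 10^6 m²
Unconfined: ΔV_u = Sy × A × Δh = 0.26 × 6.475 × 10^6 × 11 = 1.852 × 10^7 m³
Confined: ΔV_c = S × A × Δh = 3 × 10^-5 × 6.475 × 10^6 × 11 = 2137 m³
Ratio = ΔV_u / ΔV_c = Sy / S = 0.26 / 3 × 10^-5 = 8667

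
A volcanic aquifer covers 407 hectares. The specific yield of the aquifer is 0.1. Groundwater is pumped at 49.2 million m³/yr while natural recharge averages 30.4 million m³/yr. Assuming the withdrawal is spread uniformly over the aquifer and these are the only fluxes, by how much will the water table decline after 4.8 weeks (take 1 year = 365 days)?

Δh ≈ 4.25 m

A = 407 hectares = 4.07 × 10^6 m²
Net abstraction = 49.2 − 30.4 = 18.8 million m³/yr
Q_net = 18.8 million m³/yr = 51510 m³/d
t = 4.8 weeks = 33.6 d
ΔV = Q × t = 51510 m³/d × 33.6 d = 1.731 × 10^6 m³
Δh = ΔV / (Sy × A) = 1.731 × 10^6 / (0.1 × 4.07 × 10^6) = 4.252 m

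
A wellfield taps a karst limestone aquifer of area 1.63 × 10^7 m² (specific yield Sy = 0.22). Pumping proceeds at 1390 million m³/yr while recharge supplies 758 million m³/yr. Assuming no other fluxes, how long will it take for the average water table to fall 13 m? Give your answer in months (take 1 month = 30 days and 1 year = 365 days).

ΔV = Sy × A × Δh = 0.22 × 1.63 × 10^7 × 13 = 4.662 × 10^7 m³
Net withdrawal = 1390 − 758 = 632 million m³/yr = 1.732 × 10^6 m³/d
t = ΔV / Q = 4.662 × 10^7 m³ / 1.732 × 10^6 m³/d = 26.92 d
t = 26.92 d ≈ 0.8974 months

t ≈ 0.897 months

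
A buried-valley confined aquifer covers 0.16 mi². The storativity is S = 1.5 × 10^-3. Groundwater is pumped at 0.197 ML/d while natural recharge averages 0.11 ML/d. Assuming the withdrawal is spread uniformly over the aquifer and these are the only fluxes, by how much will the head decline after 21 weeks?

A = 0.16 mi² = 4.144 × 10^5 m²
Net abstraction = 0.197 − 0.11 = 0.087 ML/d
Q_net = 0.087 ML/d = 87 m³/d
t = 21 weeks = 147 d
ΔV = Q × t = 87 m³/d × 147 d = 12790 m³
Δh = ΔV / (S × A) = 12790 / (0.0015 × 4.144 × 10^5) = 20.57 m

Δh ≈ 20.6 m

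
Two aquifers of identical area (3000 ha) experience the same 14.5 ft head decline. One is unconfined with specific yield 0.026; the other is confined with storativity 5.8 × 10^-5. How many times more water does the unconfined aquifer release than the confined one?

A = 3000 ha = 3 × 10^7 m²
Δh = 14.5 ft = 4.42 m
Unconfined: ΔV_u = Sy × A × Δh = 0.026 × 3 × 10^7 × 4.42 = 3.447 × 10^6 m³
Confined: ΔV_c = S × A × Δh = 5.8 × 10^-5 × 3 × 10^7 × 4.42 = 7690 m³
Ratio = ΔV_u / ΔV_c = Sy / S = 0.026 / 5.8 × 10^-5 = 448.3

ΔV_u / ΔV_c ≈ 448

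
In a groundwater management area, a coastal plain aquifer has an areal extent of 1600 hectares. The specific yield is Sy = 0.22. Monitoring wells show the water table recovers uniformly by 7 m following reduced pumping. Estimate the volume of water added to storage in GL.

A = 1600 hectares = 1.6 × 10^7 m²
ΔV = Sy × A × Δh = 0.22 × 1.6 × 10^7 m² × 7 m = 2.464 × 10^7 m³
ΔV = 2.464 × 10^7 m³ = 24.64 GL

ΔV ≈ 24.6 GL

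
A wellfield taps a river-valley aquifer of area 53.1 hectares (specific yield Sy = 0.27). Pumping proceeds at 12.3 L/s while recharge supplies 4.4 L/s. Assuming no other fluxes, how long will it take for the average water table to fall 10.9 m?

t ≈ 2290 days

A = 53.1 hectares = 5.31 × 10^5 m²
ΔV = Sy × A × Δh = 0.27 × 5.31 × 10^5 × 10.9 = 1.563 × 10^6 m³
Net withdrawal = 12.3 − 4.4 = 7.9 L/s = 682.6 m³/d
t = ΔV / Q = 1.563 × 10^6 m³ / 682.6 m³/d = 2290 d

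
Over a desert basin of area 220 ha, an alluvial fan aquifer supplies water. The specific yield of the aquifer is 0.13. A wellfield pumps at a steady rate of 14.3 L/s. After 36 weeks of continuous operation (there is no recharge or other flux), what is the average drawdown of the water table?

Δh ≈ 1.09 m

A = 220 ha = 2.2 × 10^6 m²
Q = 14.3 L/s = 1236 m³/d
t = 36 weeks = 252 d
ΔV = Q × t = 1236 m³/d × 252 d = 3.114 × 10^5 m³
Δh = ΔV / (Sy × A) = 3.114 × 10^5 / (0.13 × 2.2 × 10^6) = 1.089 m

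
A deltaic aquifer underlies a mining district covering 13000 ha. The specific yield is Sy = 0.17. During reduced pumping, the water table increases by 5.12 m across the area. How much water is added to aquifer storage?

A = 13000 ha = 1.3 × 10^8 m²
ΔV = Sy × A × Δh = 0.17 × 1.3 × 10^8 m² × 5.12 m = 1.132 × 10^8 m³

ΔV ≈ 1.13 × 10^8 m³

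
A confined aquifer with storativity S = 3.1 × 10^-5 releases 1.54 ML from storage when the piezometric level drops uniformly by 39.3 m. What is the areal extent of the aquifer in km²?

ΔV = 1.54 ML = 1540 m³
A = ΔV / (S × Δh) = 1540 / (3.1 × 10^-5 × 39.3) = 1.264 × 10^6 m²
A = 1.264 × 10^6 m² = 1.264 km²

A ≈ 1.26 km²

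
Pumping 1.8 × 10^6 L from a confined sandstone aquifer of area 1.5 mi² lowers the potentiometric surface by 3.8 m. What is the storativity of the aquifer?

S ≈ 1.2 × 10^-4

A = 1.5 mi² = 3.885 × 10^6 m²
ΔV = 1.8 × 10^6 L = 1800 m³
S = ΔV / (A × Δh) = 1800 m³ / (3.885 × 10^6 m² × 3.8 m) = 1.219 × 10^-4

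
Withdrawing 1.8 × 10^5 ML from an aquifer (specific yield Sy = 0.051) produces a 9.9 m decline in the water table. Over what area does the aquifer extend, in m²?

A ≈ 3.57 × 10^8 m²

ΔV = 1.8 × 10^5 ML = 1.8 × 10^8 m³
A = ΔV / (Sy × Δh) = 1.8 × 10^8 / (0.051 × 9.9) = 3.565 × 10^8 m²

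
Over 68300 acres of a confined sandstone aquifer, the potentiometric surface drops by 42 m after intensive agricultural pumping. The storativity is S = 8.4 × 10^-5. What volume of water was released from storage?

ΔV ≈ 9.75 × 10^5 m³

A = 68300 acres = 2.764 × 10^8 m²
ΔV = S × A × Δh = 8.4 × 10^-5 × 2.764 × 10^8 m² × 42 m = 9.751 × 10^5 m³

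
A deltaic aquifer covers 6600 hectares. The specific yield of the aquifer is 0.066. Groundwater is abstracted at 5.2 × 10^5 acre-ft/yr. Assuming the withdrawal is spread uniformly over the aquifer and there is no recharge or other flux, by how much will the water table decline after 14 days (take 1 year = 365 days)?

Δh ≈ 5.65 m

A = 6600 hectares = 6.6 × 10^7 m²
Q = 5.2 × 10^5 acre-ft/yr = 1.757 × 10^6 m³/d
ΔV = Q × t = 1.757 × 10^6 m³/d × 14 d = 2.46 × 10^7 m³
Δh = ΔV / (Sy × A) = 2.46 × 10^7 / (0.066 × 6.6 × 10^7) = 5.648 m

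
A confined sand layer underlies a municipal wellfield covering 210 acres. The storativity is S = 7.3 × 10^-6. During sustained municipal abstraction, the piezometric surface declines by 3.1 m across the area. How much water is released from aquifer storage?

ΔV ≈ 19.2 m³

A = 210 acres = 8.498 × 10^5 m²
ΔV = S × A × Δh = 7.3 × 10^-6 × 8.498 × 10^5 m² × 3.1 m = 19.23 m³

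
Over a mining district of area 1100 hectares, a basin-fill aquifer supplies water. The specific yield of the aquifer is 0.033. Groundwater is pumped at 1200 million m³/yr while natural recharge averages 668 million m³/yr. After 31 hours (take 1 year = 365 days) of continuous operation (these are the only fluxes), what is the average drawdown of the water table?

A = 1100 hectares = 1.1 × 10^7 m²
Net abstraction = 1200 − 668 = 532 million m³/yr
Q_net = 532 million m³/yr = 1.458 × 10^6 m³/d
t = 31 hours = 1.292 d
ΔV = Q × t = 1.458 × 10^6 m³/d × 1.292 d = 1.883 × 10^6 m³
Δh = ΔV / (Sy × A) = 1.883 × 10^6 / (0.033 × 1.1 × 10^7) = 5.186 m

Δh ≈ 5.19 m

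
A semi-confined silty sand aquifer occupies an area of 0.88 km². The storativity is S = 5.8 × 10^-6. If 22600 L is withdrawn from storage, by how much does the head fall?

A = 0.88 km² = 8.8 × 10^5 m²
ΔV = 22600 L = 22.6 m³
Δh = ΔV / (S × A) = 22.6 m³ / (5.8 × 10^-6 × 8.8 × 10^5 m²) = 4.428 m

Δh ≈ 4.43 m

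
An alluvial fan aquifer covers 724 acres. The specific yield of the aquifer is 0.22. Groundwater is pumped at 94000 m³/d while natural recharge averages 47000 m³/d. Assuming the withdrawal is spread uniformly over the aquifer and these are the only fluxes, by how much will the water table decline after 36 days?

A = 724 acres = 2.93 × 10^6 m²
Net abstraction = 94000 − 47000 = 47000 m³/d
ΔV = Q × t = 47000 m³/d × 36 d = 1.692 × 10^6 m³
Δh = ΔV / (Sy × A) = 1.692 × 10^6 / (0.22 × 2.93 × 10^6) = 2.625 m

Δh ≈ 2.62 m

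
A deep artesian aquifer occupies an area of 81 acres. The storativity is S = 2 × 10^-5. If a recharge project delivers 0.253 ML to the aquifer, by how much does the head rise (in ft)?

A = 81 acres = 3.278 × 10^5 m²
ΔV = 0.253 ML = 253 m³
Δh = ΔV / (S × A) = 253 m³ / (2 × 10^-5 × 3.278 × 10^5 m²) = 38.59 m
Δh = 38.59 m = 126.6 ft

Δh ≈ 127 ft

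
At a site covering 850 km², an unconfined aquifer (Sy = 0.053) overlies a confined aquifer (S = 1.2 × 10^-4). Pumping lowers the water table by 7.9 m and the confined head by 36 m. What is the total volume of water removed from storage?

ΔV ≈ 3.6 × 10^8 m³

A = 850 km² = 8.5 × 10^8 m²
Unconfined: ΔV_u = Sy × A × Δh_u = 0.053 × 8.5 × 10^8 × 7.9 = 3.559 × 10^8 m³
Confined: ΔV_c = S × A × Δh_c = 1.2 × 10^-4 × 8.5 × 10^8 × 36 = 3.672 × 10^6 m³
Total ΔV = 3.559 × 10^8 + 3.672 × 10^6 = 3.596 × 10^8 m³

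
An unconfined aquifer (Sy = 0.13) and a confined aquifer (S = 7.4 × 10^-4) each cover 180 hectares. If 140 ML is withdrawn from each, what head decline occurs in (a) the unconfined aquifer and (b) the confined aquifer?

Δh_u ≈ 0.598 m; Δh_c ≈ 105 m

A = 180 hectares = 1.8 × 10^6 m²
ΔV = 140 ML = 1.4 × 10^5 m³
Unconfined: Δh_u = ΔV/(Sy·A) = 1.4 × 10^5/(0.13 × 1.8 × 10^6) = 0.5983 m
Confined: Δh_c = ΔV/(S·A) = 1.4 × 10^5/(7.4 × 10^-4 × 1.8 × 10^6) = 105.1 m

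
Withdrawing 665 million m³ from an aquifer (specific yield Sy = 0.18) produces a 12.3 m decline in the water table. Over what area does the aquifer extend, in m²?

A ≈ 3 × 10^8 m²

ΔV = 665 million m³ = 6.65 × 10^8 m³
A = ΔV / (Sy × Δh) = 6.65 × 10^8 / (0.18 × 12.3) = 3.004 × 10^8 m²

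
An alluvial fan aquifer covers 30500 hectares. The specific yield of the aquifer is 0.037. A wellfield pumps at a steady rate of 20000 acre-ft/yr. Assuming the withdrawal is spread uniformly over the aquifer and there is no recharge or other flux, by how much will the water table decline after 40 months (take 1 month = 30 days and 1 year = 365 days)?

A = 30500 hectares = 3.05 × 10^8 m²
Q = 20000 acre-ft/yr = 67590 m³/d
t = 40 months = 1200 d
ΔV = Q × t = 67590 m³/d × 1200 d = 8.111 × 10^7 m³
Δh = ΔV / (Sy × A) = 8.111 × 10^7 / (0.037 × 3.05 × 10^8) = 7.187 m

Δh ≈ 7.19 m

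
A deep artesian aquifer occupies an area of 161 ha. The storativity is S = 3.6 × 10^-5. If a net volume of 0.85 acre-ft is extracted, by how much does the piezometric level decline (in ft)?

A = 161 ha = 1.61 × 10^6 m²
ΔV = 0.85 acre-ft = 1048 m³
Δh = ΔV / (S × A) = 1048 m³ / (3.6 × 10^-5 × 1.61 × 10^6 m²) = 18.09 m
Δh = 18.09 m = 59.35 ft

Δh ≈ 59.3 ft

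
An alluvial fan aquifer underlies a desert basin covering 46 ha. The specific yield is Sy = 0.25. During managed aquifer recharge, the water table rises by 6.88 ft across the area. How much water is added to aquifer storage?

ΔV ≈ 2.41 × 10^5 m³

A = 46 ha = 4.6 × 10^5 m²
Δh = 6.88 ft = 2.097 m
ΔV = Sy × A × Δh = 0.25 × 4.6 × 10^5 m² × 2.097 m = 2.412 × 10^5 m³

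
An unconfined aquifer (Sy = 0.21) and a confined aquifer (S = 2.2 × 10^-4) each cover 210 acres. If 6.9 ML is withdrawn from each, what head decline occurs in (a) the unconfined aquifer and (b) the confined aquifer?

Δh_u ≈ 0.0387 m; Δh_c ≈ 36.9 m

A = 210 acres = 8.498 × 10^5 m²
ΔV = 6.9 ML = 6900 m³
Unconfined: Δh_u = ΔV/(Sy·A) = 6900/(0.21 × 8.498 × 10^5) = 0.03866 m
Confined: Δh_c = ΔV/(S·A) = 6900/(2.2 × 10^-4 × 8.498 × 10^5) = 36.91 m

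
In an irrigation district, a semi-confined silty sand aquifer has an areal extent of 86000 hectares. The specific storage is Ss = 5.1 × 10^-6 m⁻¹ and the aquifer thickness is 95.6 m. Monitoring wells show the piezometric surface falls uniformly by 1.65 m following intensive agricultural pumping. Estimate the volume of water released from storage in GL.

ΔV ≈ 0.692 GL

S = Ss × b = 5.1 × 10^-6 m⁻¹ × 95.6 m = 4.876 × 10^-4
A = 86000 hectares = 8.6 × 10^8 m²
ΔV = S × A × Δh = 4.876 × 10^-4 × 8.6 × 10^8 m² × 1.65 m = 6.918 × 10^5 m³
ΔV = 6.918 × 10^5 m³ = 0.6918 GL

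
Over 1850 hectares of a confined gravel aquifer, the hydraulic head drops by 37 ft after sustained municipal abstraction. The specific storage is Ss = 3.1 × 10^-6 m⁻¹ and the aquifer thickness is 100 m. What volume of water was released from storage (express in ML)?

S = Ss × b = 3.1 × 10^-6 m⁻¹ × 100 m = 3.1 × 10^-4
A = 1850 hectares = 1.85 × 10^7 m²
Δh = 37 ft = 11.28 m
ΔV = S × A × Δh = 3.1 × 10^-4 × 1.85 × 10^7 m² × 11.28 m = 64680 m³
ΔV = 64680 m³ = 64.68 ML

ΔV ≈ 64.7 ML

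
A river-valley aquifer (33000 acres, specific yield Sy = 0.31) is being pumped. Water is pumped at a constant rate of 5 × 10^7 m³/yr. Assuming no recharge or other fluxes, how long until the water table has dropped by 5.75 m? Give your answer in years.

t ≈ 4.76 years

A = 33000 acres = 1.335 × 10^8 m²
ΔV = Sy × A × Δh = 0.31 × 1.335 × 10^8 × 5.75 = 2.38 × 10^8 m³
Q = 5 × 10^7 m³/yr = 1.37 × 10^5 m³/d
t = ΔV / Q = 2.38 × 10^8 m³ / 1.37 × 10^5 m³/d = 1738 d
t = 1738 d ≈ 4.761 years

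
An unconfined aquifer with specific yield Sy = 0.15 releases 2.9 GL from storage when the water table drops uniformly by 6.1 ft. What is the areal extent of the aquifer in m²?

A ≈ 1.04 × 10^7 m²

Δh = 6.1 ft = 1.859 m
ΔV = 2.9 GL = 2.9 × 10^6 m³
A = ΔV / (Sy × Δh) = 2.9 × 10^6 / (0.15 × 1.859) = 1.04 × 10^7 m²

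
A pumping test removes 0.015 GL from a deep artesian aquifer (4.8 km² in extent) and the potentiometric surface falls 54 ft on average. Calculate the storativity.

A = 4.8 km² = 4.8 × 10^6 m²
Δh = 54 ft = 16.46 m
ΔV = 0.015 GL = 15000 m³
S = ΔV / (A × Δh) = 15000 m³ / (4.8 × 10^6 m² × 16.46 m) = 1.899 × 10^-4

S ≈ 1.9 × 10^-4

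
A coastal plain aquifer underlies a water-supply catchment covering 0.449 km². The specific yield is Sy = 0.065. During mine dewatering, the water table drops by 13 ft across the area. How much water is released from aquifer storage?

ΔV ≈ 1.16 × 10^5 m³

A = 0.449 km² = 4.49 × 10^5 m²
Δh = 13 ft = 3.962 m
ΔV = Sy × A × Δh = 0.065 × 4.49 × 10^5 m² × 3.962 m = 1.156 × 10^5 m³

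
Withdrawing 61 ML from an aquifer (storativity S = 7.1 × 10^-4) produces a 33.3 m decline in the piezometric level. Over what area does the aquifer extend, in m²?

ΔV = 61 ML = 61000 m³
A = ΔV / (S × Δh) = 61000 / (7.1 × 10^-4 × 33.3) = 2.58 × 10^6 m²

A ≈ 2.58 × 10^6 m²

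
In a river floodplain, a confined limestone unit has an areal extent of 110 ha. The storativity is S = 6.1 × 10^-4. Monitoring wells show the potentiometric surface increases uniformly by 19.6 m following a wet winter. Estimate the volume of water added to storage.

ΔV ≈ 13200 m³

A = 110 ha = 1.1 × 10^6 m²
ΔV = S × A × Δh = 6.1 × 10^-4 × 1.1 × 10^6 m² × 19.6 m = 13150 m³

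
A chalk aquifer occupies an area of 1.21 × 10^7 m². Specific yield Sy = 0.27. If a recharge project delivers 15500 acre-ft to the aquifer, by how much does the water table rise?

ΔV = 15500 acre-ft = 1.912 × 10^7 m³
Δh = ΔV / (Sy × A) = 1.912 × 10^7 m³ / (0.27 × 1.21 × 10^7 m²) = 5.852 m

Δh ≈ 5.85 m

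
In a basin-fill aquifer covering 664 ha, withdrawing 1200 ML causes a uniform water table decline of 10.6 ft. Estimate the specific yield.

Sy ≈ 0.056

A = 664 ha = 6.64 × 10^6 m²
Δh = 10.6 ft = 3.231 m
ΔV = 1200 ML = 1.2 × 10^6 m³
Sy = ΔV / (A × Δh) = 1.2 × 10^6 m³ / (6.64 × 10^6 m² × 3.231 m) = 0.05594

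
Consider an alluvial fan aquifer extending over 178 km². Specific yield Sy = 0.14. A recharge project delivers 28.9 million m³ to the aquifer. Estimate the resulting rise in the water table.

A = 178 km² = 1.78 × 10^8 m²
ΔV = 28.9 million m³ = 2.89 × 10^7 m³
Δh = ΔV / (Sy × A) = 2.89 × 10^7 m³ / (0.14 × 1.78 × 10^8 m²) = 1.16 m

Δh ≈ 1.16 m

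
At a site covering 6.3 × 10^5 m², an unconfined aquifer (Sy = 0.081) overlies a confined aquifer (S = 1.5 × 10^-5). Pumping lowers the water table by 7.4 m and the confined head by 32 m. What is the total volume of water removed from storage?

Unconfined: ΔV_u = Sy × A × Δh_u = 0.081 × 6.3 × 10^5 × 7.4 = 3.776 × 10^5 m³
Confined: ΔV_c = S × A × Δh_c = 1.5 × 10^-5 × 6.3 × 10^5 × 32 = 302.4 m³
Total ΔV = 3.776 × 10^5 + 302.4 = 3.779 × 10^5 m³

ΔV ≈ 3.78 × 10^5 m³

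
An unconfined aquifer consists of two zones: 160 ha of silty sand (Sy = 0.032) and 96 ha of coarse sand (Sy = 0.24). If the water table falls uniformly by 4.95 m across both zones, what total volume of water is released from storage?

A₁ = 160 ha = 1.6 × 10^6 m²; A₂ = 96 ha = 9.6 × 10^5 m²
ΔV₁ = 0.032 × 1.6 × 10^6 × 4.95 = 2.534 × 10^5 m³
ΔV₂ = 0.24 × 9.6 × 10^5 × 4.95 = 1.14 × 10^6 m³
ΔV = ΔV₁ + ΔV₂ = 1.394 × 10^6 m³

ΔV ≈ 1.39 × 10^6 m³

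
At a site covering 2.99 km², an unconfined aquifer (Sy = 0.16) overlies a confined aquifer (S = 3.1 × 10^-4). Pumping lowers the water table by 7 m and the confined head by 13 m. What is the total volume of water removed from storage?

A = 2.99 km² = 2.99 × 10^6 m²
Unconfined: ΔV_u = Sy × A × Δh_u = 0.16 × 2.99 × 10^6 × 7 = 3.349 × 10^6 m³
Confined: ΔV_c = S × A × Δh_c = 3.1 × 10^-4 × 2.99 × 10^6 × 13 = 12050 m³
Total ΔV = 3.349 × 10^6 + 12050 = 3.361 × 10^6 m³

ΔV ≈ 3.36 × 10^6 m³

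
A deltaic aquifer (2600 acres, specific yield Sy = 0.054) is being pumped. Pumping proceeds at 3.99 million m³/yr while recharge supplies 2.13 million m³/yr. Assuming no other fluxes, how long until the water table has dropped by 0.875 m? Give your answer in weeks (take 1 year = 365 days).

A = 2600 acres = 1.052 × 10^7 m²
ΔV = Sy × A × Δh = 0.054 × 1.052 × 10^7 × 0.875 = 4.972 × 10^5 m³
Net withdrawal = 3.99 − 2.13 = 1.86 million m³/yr = 5096 m³/d
t = ΔV / Q = 4.972 × 10^5 m³ / 5096 m³/d = 97.56 d
t = 97.56 d ≈ 13.94 weeks

t ≈ 13.9 weeks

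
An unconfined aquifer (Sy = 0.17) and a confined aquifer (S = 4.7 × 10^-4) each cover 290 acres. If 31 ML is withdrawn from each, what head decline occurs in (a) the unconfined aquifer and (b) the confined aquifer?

A = 290 acres = 1.174 × 10^6 m²
ΔV = 31 ML = 31000 m³
Unconfined: Δh_u = ΔV/(Sy·A) = 31000/(0.17 × 1.174 × 10^6) = 0.1554 m
Confined: Δh_c = ΔV/(S·A) = 31000/(4.7 × 10^-4 × 1.174 × 10^6) = 56.2 m

Δh_u ≈ 0.155 m; Δh_c ≈ 56.2 m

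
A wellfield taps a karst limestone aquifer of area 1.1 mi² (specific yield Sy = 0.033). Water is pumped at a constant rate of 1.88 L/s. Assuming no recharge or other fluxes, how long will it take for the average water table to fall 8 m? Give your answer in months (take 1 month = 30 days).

A = 1.1 mi² = 2.849 × 10^6 m²
ΔV = Sy × A × Δh = 0.033 × 2.849 × 10^6 × 8 = 7.521 × 10^5 m³
Q = 1.88 L/s = 162.4 m³/d
t = ΔV / Q = 7.521 × 10^5 m³ / 162.4 m³/d = 4630 d
t = 4630 d ≈ 154.3 months

t ≈ 154 months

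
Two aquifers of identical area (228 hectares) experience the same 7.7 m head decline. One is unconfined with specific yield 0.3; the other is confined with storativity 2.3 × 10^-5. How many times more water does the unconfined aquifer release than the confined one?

A = 228 hectares = 2.28 × 10^6 m²
Unconfined: ΔV_u = Sy × A × Δh = 0.3 × 2.28 × 10^6 × 7.7 = 5.267 × 10^6 m³
Confined: ΔV_c = S × A × Δh = 2.3 × 10^-5 × 2.28 × 10^6 × 7.7 = 403.8 m³
Ratio = ΔV_u / ΔV_c = Sy / S = 0.3 / 2.3 × 10^-5 = 13040

ΔV_u / ΔV_c ≈ 13000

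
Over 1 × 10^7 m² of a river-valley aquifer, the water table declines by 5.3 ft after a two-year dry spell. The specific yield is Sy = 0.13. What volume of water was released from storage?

Δh = 5.3 ft = 1.615 m
ΔV = Sy × A × Δh = 0.13 × 1 × 10^7 m² × 1.615 m = 2.1 × 10^6 m³

ΔV ≈ 2.1 × 10^6 m³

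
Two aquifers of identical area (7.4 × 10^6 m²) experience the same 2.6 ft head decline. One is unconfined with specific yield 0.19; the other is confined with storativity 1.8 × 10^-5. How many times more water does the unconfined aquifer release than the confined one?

ΔV_u / ΔV_c ≈ 10600

Δh = 2.6 ft = 0.7925 m
Unconfined: ΔV_u = Sy × A × Δh = 0.19 × 7.4 × 10^6 × 0.7925 = 1.114 × 10^6 m³
Confined: ΔV_c = S × A × Δh = 1.8 × 10^-5 × 7.4 × 10^6 × 0.7925 = 105.6 m³
Ratio = ΔV_u / ΔV_c = Sy / S = 0.19 / 1.8 × 10^-5 = 10560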